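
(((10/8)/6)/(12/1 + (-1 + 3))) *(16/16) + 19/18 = 1079/1008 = 1.07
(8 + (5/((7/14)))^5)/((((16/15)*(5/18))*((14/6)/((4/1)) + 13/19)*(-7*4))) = -19239039/2023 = -9510.15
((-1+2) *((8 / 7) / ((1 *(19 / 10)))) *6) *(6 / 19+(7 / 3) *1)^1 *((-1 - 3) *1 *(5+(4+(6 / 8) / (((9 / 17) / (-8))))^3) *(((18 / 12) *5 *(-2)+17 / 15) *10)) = -422646149120 / 204687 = -2064841.19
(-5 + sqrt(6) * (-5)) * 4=-20 * sqrt(6) - 20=-68.99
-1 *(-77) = 77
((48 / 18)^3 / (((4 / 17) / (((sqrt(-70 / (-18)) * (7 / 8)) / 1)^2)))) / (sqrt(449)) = 58310 * sqrt(449) / 109107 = 11.32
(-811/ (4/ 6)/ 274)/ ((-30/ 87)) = 70557/ 5480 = 12.88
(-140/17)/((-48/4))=35/51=0.69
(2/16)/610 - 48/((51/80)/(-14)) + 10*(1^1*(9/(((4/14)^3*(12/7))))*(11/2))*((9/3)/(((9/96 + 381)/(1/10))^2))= 1445040653162321/1370849706000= 1054.12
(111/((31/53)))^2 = 34609689/961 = 36014.24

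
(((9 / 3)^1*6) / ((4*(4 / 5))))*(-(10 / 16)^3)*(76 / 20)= -21375 / 4096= -5.22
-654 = -654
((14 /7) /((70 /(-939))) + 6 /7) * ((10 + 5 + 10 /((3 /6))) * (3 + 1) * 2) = -7272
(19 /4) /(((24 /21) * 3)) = 133 /96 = 1.39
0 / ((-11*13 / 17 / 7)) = 0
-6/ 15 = -2/ 5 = -0.40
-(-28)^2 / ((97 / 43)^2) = -1449616 / 9409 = -154.07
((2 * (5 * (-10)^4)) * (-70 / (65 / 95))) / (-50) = 2660000 / 13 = 204615.38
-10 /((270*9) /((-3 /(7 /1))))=1 /567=0.00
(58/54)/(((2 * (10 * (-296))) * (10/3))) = -29/532800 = -0.00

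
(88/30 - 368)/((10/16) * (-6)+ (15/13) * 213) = -284752/188775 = -1.51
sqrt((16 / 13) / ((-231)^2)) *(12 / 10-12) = -72 *sqrt(13) / 5005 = -0.05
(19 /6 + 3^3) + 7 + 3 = 40.17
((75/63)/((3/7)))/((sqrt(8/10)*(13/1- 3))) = 5*sqrt(5)/36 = 0.31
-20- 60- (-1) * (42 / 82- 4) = -3423 / 41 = -83.49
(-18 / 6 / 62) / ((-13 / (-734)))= -1101 / 403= -2.73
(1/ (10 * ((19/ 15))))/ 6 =1/ 76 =0.01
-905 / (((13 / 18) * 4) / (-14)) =57015 / 13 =4385.77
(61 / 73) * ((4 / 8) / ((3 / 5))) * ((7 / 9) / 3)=2135 / 11826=0.18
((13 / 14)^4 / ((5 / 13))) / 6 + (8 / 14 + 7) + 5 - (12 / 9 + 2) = 3672671 / 384160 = 9.56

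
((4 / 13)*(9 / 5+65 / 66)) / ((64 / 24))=919 / 2860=0.32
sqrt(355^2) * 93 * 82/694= 1353615/347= 3900.91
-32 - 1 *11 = -43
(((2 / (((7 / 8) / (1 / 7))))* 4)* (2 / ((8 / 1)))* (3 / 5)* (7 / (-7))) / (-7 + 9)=-24 / 245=-0.10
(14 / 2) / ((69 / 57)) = 133 / 23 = 5.78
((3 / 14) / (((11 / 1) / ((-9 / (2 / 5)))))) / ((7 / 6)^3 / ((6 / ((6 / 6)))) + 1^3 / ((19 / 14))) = -831060 / 1898897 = -0.44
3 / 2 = 1.50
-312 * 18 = -5616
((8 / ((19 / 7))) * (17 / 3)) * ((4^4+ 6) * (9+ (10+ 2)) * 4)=6983872 / 19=367572.21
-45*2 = -90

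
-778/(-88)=389/44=8.84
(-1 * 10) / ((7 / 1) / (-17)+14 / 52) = 70.16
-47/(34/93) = -4371/34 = -128.56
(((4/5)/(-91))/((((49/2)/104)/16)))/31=-1024/53165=-0.02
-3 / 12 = -1 / 4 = -0.25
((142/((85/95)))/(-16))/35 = -1349/4760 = -0.28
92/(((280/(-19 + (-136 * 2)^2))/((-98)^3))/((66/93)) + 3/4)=1006437849648/8204656321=122.67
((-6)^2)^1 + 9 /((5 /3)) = 207 /5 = 41.40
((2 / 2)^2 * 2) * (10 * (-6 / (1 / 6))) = -720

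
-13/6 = -2.17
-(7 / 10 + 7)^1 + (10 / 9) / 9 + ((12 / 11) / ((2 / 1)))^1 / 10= -67021 / 8910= -7.52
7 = 7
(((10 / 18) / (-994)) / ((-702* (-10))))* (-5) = 0.00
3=3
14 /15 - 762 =-11416 /15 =-761.07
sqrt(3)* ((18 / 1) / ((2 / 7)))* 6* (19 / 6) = 1197* sqrt(3) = 2073.26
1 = 1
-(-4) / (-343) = -4 / 343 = -0.01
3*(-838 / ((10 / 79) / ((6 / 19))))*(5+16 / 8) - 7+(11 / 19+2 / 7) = -1536798 / 35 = -43908.51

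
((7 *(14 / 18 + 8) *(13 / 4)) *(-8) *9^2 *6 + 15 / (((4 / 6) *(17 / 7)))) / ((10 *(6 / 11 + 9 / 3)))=-96791541 / 4420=-21898.54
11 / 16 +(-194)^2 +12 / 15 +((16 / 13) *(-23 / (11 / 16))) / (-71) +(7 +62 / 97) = 2966002826879 / 78787280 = 37645.71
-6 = -6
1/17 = 0.06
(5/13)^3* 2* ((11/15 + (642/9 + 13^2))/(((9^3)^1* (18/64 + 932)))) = 5785600/143342761887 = 0.00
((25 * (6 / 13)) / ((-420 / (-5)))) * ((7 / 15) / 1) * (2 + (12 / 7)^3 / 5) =2579 / 13377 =0.19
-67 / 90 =-0.74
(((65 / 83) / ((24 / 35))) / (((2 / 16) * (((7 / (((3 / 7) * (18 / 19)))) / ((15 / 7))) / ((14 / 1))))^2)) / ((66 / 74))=28051920000 / 113050399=248.14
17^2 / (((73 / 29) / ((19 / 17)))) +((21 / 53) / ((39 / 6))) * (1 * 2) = 6459995 / 50297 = 128.44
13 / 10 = 1.30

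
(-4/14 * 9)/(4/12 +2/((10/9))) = -135/112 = -1.21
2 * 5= 10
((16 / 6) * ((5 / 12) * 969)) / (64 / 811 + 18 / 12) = 681.90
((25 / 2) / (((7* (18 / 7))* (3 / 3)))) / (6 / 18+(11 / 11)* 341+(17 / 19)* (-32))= 475 / 213888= 0.00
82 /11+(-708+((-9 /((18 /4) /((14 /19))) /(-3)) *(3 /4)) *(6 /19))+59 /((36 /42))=-15048401 /23826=-631.60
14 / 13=1.08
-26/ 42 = -0.62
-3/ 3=-1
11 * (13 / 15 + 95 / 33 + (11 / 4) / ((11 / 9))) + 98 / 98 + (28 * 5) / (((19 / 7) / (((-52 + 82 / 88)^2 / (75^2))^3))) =121327120335569467049 / 1682982950000000000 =72.09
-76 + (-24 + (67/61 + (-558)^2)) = 18987171/61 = 311265.10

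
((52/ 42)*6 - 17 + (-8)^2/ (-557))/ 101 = -37767/ 393799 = -0.10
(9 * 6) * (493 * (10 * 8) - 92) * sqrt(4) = 4249584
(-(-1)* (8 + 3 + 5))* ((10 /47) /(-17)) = -160 /799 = -0.20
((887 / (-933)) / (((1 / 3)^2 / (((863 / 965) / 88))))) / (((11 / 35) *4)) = -16075101 / 232409056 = -0.07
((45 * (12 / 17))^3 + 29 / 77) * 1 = 12124870477 / 378301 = 32050.85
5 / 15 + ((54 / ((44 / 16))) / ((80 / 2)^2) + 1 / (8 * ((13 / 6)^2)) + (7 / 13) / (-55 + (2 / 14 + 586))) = 5412157 / 14500200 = 0.37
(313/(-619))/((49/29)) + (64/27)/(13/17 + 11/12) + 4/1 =9765449/1910853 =5.11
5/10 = 1/2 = 0.50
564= 564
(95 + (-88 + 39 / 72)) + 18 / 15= 1049 / 120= 8.74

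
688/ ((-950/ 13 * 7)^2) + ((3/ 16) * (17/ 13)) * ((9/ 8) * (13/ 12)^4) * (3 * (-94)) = -19406601041763/ 181135360000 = -107.14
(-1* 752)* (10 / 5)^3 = -6016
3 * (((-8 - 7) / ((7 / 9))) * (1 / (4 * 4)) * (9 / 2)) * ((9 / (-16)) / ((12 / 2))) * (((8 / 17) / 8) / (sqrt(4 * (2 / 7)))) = 10935 * sqrt(14) / 487424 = 0.08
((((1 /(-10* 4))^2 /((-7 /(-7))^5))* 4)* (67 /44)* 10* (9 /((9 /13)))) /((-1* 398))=-871 /700480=-0.00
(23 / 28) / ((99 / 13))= 299 / 2772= 0.11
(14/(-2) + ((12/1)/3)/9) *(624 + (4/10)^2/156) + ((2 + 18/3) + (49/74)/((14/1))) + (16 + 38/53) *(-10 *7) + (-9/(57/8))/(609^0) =-6871235304949/1307790900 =-5254.08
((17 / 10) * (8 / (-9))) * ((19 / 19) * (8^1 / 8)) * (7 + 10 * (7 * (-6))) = 28084 / 45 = 624.09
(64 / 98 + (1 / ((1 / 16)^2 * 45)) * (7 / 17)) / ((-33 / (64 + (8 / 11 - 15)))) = -507616 / 112455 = -4.51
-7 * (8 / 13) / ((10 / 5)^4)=-7 / 26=-0.27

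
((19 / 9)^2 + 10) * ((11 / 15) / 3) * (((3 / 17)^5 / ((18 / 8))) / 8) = 12881 / 383361390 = 0.00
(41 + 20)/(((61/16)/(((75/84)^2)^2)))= 390625/38416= 10.17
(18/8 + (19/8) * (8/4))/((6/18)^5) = 1701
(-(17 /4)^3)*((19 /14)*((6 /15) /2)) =-93347 /4480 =-20.84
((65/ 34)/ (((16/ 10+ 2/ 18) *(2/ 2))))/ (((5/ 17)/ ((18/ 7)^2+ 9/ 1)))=447525/ 7546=59.31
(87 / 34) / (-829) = -87 / 28186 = -0.00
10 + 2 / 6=31 / 3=10.33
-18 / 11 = -1.64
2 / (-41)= -0.05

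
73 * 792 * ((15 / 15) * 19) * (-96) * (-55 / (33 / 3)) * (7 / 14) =263640960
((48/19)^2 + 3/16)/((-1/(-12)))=113841/1444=78.84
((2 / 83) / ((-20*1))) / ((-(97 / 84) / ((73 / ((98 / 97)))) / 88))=19272 / 2905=6.63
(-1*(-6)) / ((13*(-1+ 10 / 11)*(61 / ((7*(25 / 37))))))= -11550 / 29341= -0.39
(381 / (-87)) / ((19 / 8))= -1016 / 551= -1.84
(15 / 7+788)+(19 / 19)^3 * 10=5601 / 7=800.14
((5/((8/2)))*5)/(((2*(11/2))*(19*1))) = 25/836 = 0.03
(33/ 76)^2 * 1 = 1089/ 5776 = 0.19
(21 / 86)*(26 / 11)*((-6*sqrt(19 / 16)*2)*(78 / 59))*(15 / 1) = -958230*sqrt(19) / 27907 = -149.67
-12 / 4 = -3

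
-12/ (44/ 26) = -78/ 11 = -7.09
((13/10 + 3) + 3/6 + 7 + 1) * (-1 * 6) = -384/5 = -76.80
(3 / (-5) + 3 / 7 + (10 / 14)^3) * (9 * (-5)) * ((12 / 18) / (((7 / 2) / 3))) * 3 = -35748 / 2401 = -14.89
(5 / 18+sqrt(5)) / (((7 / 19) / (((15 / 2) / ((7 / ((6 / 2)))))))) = 475 / 196+855 * sqrt(5) / 98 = 21.93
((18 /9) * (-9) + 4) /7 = -2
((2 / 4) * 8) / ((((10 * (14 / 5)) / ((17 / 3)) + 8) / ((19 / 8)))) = 323 / 440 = 0.73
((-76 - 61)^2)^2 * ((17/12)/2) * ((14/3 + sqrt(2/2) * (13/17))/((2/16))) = 97580274997/9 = 10842252777.44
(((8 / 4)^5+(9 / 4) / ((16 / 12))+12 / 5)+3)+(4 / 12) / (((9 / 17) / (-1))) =83069 / 2160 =38.46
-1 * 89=-89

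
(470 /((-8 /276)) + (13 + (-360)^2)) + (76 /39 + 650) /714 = 1578853067 /13923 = 113398.91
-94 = -94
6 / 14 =3 / 7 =0.43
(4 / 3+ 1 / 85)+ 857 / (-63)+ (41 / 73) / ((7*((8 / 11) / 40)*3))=-4216841 / 390915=-10.79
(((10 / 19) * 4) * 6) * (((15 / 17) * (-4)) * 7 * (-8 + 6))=201600 / 323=624.15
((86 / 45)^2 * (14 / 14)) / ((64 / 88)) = 20339 / 4050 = 5.02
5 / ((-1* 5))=-1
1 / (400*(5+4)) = 1 / 3600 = 0.00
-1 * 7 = -7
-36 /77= -0.47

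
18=18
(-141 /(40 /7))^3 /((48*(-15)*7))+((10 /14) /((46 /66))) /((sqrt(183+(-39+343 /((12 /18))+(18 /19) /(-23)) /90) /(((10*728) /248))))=42900*sqrt(32360573235) /3519922001+15261981 /5120000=5.17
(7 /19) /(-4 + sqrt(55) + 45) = 0.01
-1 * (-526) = 526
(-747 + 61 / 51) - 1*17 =-38903 / 51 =-762.80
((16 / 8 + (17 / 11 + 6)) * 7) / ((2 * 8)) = 735 / 176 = 4.18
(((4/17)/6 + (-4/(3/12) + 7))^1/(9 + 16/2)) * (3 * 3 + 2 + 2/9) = -46157/7803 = -5.92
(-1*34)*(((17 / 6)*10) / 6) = -1445 / 9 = -160.56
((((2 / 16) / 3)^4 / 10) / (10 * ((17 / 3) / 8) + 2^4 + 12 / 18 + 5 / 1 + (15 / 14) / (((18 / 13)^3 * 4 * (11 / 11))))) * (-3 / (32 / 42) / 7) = -189 / 32162048000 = -0.00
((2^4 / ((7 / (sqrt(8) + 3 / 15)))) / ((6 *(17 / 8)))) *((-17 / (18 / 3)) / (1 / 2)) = -128 *sqrt(2) / 63 - 64 / 315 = -3.08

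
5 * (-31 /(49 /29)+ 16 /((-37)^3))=-227689155 /2481997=-91.74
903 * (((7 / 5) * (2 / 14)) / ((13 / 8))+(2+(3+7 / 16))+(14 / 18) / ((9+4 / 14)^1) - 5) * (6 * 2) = 1815331 / 260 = 6982.04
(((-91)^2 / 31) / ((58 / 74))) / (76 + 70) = 306397 / 131254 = 2.33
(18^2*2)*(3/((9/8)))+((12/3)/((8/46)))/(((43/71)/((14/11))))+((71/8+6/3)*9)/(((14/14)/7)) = 9314161/3784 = 2461.46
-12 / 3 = -4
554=554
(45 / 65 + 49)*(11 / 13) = 7106 / 169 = 42.05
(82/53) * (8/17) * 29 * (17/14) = 9512/371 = 25.64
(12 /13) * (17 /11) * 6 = 1224 /143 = 8.56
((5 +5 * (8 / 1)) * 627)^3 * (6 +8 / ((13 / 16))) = 4627084004705250 / 13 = 355929538823480.77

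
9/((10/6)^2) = 81/25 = 3.24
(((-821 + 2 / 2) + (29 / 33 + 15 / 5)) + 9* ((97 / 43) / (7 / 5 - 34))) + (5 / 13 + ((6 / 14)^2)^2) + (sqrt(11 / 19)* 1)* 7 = -811.00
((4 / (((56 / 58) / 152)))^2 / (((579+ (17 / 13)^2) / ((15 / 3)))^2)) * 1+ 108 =137.40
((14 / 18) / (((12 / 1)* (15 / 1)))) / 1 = 7 / 1620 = 0.00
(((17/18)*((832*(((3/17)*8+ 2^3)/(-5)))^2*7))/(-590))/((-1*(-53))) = -1240465408/2392155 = -518.56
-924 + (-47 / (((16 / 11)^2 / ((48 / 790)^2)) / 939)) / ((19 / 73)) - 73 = -15330767401 / 11857900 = -1292.87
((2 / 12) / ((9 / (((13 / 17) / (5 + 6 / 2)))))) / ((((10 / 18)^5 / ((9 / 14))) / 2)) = 255879 / 5950000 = 0.04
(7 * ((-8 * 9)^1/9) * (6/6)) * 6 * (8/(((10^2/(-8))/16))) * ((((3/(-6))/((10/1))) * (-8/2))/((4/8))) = 172032/125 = 1376.26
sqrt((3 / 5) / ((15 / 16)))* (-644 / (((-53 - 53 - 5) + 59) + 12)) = 322 / 25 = 12.88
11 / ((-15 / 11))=-121 / 15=-8.07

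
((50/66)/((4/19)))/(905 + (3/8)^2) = 7600/1911657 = 0.00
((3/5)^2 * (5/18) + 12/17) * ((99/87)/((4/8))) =4521/2465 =1.83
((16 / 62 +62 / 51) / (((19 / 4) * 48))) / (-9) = -1165 / 1622106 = -0.00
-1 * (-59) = 59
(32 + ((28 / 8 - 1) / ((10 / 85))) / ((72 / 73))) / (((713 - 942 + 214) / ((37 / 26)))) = -570577 / 112320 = -5.08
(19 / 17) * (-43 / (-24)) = 817 / 408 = 2.00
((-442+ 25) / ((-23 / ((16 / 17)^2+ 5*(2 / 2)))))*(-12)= -8511804 / 6647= -1280.55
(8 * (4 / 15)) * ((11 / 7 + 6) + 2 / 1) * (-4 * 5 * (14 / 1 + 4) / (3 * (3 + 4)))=-17152 / 49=-350.04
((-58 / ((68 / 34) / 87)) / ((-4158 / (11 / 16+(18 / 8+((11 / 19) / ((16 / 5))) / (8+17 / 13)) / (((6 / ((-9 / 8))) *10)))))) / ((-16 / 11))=-290206393 / 1078640640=-0.27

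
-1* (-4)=4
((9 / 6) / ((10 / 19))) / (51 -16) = 57 / 700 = 0.08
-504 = -504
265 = 265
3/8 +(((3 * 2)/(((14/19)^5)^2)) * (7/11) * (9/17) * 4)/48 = 60975019943121/15454462994432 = 3.95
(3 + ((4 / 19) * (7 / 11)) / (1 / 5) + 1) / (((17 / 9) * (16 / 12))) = 6588 / 3553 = 1.85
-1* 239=-239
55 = 55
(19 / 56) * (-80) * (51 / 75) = -646 / 35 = -18.46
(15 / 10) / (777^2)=1 / 402486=0.00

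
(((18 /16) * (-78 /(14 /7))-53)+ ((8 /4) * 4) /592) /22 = -4.40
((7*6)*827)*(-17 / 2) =-295239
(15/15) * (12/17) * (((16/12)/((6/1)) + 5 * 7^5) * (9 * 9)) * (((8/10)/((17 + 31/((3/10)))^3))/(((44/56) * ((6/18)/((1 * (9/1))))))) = 3334595602464/43987898735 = 75.81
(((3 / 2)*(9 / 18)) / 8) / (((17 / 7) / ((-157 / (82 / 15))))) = -49455 / 44608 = -1.11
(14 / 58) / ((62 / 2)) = 7 / 899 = 0.01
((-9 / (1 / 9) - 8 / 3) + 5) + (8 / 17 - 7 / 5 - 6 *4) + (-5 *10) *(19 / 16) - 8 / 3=-337901 / 2040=-165.64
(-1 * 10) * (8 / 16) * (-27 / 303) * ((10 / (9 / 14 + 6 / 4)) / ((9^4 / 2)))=0.00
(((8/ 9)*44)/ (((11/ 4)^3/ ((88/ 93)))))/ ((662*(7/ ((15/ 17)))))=40960/ 120884841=0.00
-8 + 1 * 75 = 67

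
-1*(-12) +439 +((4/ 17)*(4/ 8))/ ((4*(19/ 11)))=291357/ 646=451.02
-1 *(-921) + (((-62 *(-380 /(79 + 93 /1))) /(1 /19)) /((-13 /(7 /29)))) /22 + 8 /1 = 165268524 /178321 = 926.80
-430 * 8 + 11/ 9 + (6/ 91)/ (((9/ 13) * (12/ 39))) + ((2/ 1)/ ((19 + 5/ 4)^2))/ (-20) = -1579185427/ 459270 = -3438.47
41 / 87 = 0.47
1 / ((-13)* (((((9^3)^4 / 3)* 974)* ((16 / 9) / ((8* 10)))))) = -5 / 132448992256386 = -0.00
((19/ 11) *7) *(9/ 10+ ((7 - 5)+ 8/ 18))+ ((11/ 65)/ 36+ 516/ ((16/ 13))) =1972079/ 4290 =459.69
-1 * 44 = -44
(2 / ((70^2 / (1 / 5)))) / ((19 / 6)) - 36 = -36.00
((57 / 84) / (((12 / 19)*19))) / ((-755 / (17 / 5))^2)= 5491 / 4788210000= 0.00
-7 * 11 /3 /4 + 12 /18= -23 /4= -5.75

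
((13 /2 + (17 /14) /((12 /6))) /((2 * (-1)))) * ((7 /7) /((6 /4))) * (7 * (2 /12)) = -199 /72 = -2.76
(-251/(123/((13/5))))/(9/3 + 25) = -3263/17220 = -0.19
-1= -1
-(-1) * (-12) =-12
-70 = -70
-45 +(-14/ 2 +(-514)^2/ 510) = 118838/ 255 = 466.03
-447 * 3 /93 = -447 /31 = -14.42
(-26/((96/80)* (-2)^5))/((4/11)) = 715/384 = 1.86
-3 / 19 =-0.16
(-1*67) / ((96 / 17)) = -1139 / 96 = -11.86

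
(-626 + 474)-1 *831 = -983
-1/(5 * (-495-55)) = 1/2750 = 0.00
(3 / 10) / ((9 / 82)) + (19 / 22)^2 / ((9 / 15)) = 3.98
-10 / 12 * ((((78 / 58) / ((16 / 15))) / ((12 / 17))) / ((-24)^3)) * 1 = 5525 / 51314688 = 0.00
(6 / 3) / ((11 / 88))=16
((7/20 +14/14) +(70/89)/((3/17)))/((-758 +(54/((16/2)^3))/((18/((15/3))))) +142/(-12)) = -3969152/526176455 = -0.01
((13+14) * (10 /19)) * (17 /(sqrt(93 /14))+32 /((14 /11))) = 1530 * sqrt(1302) /589+47520 /133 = 451.02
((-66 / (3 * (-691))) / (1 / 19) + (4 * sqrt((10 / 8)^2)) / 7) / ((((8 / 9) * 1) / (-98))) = -402003 / 2764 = -145.44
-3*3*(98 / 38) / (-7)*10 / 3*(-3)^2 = 1890 / 19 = 99.47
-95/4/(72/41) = -3895/288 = -13.52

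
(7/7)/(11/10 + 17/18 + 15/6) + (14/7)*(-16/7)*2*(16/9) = -413146/25767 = -16.03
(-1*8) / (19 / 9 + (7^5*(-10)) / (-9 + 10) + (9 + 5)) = 72 / 1512485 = 0.00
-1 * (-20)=20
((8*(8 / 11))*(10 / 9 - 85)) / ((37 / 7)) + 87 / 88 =-243359 / 2664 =-91.35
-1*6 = -6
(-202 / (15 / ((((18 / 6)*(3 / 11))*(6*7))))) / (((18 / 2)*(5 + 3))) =-707 / 110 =-6.43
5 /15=1 /3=0.33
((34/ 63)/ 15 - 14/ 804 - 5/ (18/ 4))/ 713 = -138349/ 90287190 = -0.00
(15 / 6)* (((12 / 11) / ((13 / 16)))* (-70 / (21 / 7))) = -11200 / 143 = -78.32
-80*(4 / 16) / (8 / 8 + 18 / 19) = -380 / 37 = -10.27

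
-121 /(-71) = 121 /71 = 1.70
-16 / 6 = -8 / 3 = -2.67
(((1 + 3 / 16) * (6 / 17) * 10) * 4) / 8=285 / 136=2.10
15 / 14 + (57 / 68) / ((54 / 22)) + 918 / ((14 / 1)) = 66.98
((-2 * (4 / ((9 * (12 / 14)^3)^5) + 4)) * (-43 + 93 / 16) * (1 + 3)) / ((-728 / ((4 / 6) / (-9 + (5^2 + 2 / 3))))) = -472067912167548839 / 7218627820099338240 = -0.07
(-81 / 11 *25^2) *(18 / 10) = -91125 / 11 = -8284.09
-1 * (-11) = 11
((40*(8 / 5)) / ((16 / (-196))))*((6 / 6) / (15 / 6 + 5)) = -1568 / 15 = -104.53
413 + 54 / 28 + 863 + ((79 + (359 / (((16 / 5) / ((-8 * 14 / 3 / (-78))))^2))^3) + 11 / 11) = 2155896480169840313 / 1149193562392512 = 1876.01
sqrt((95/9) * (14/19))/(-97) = -sqrt(70)/291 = -0.03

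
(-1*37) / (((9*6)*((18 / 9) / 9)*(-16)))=0.19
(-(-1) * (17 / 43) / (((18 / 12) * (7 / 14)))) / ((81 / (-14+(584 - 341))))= 15572 / 10449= 1.49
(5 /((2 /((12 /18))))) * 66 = 110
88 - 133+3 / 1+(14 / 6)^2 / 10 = -41.46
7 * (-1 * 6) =-42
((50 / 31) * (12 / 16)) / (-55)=-15 / 682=-0.02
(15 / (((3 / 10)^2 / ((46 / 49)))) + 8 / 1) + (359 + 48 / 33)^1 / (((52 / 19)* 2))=2979353 / 12936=230.31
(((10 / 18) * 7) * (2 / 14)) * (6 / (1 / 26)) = 260 / 3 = 86.67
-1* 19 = -19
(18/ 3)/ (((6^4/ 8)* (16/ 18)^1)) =1/ 24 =0.04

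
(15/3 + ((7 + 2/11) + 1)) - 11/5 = 604/55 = 10.98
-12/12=-1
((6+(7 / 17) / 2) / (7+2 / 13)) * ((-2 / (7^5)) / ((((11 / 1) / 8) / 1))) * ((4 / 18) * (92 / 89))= -4037696 / 234124720137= -0.00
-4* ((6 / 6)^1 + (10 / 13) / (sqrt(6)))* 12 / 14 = -4.51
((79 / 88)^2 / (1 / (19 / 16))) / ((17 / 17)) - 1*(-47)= 5942067 / 123904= 47.96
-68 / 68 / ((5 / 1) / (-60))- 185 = -173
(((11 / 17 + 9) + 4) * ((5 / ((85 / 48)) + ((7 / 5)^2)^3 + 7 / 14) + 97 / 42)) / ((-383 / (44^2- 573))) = -23217390762688 / 36319171875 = -639.26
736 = 736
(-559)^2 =312481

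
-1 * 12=-12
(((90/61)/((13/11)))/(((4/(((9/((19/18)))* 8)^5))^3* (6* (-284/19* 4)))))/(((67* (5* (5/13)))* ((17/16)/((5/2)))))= -12600245104396449196466022070582515059115687936/3941507172027139414850089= -3196808873981084734720.00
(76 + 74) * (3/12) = 75/2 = 37.50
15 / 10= 3 / 2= 1.50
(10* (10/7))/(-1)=-100/7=-14.29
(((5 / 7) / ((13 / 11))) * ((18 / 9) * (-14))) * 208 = -3520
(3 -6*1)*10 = -30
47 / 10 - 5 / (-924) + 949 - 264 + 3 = 3200299 / 4620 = 692.71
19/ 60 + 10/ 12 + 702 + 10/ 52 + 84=204709/ 260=787.34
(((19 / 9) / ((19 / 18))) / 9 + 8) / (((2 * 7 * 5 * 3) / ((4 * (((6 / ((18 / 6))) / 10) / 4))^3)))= 37 / 118125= 0.00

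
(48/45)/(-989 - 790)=-16/26685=-0.00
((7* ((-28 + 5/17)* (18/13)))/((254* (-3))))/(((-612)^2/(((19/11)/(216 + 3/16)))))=20881/2777663257083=0.00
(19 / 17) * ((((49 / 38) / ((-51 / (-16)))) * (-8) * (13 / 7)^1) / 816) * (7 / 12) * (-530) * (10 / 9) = 3376100 / 1193859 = 2.83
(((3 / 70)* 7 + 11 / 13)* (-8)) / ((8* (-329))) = 149 / 42770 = 0.00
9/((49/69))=621/49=12.67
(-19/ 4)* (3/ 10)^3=-0.13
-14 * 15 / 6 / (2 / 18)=-315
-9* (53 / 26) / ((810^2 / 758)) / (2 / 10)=-20087 / 189540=-0.11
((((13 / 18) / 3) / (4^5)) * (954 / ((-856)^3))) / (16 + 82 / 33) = -7579 / 391787960074240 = -0.00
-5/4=-1.25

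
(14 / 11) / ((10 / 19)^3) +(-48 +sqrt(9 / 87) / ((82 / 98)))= -215987 / 5500 +49 * sqrt(87) / 1189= -38.89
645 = 645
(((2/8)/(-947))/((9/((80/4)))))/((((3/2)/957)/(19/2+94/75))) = -4.02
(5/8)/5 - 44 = -351/8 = -43.88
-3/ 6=-1/ 2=-0.50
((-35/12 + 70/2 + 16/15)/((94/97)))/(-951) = -21437/595960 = -0.04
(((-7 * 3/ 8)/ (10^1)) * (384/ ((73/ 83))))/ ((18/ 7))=-16268/ 365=-44.57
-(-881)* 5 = 4405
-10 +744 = 734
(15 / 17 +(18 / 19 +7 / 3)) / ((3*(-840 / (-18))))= 2017 / 67830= 0.03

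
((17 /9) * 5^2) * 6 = 850 /3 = 283.33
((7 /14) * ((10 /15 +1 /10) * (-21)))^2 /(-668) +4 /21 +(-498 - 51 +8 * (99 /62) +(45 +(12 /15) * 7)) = -84456991051 /173947200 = -485.53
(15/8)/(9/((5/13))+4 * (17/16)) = 75/1106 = 0.07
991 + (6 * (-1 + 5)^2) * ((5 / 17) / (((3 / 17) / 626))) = 101151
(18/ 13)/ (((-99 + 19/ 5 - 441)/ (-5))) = 450/ 34853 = 0.01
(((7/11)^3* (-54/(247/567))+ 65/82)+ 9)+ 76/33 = -1605254207/80874222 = -19.85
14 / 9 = 1.56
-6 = -6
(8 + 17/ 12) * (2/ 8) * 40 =94.17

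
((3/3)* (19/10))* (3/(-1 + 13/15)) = -171/4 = -42.75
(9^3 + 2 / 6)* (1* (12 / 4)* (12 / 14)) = 13128 / 7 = 1875.43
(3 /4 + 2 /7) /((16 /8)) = 0.52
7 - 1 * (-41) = 48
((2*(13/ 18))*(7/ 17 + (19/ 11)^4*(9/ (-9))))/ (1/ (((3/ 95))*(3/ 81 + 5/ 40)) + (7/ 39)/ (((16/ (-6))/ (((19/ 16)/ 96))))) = -10238539816960/ 163173533748951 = -0.06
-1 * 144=-144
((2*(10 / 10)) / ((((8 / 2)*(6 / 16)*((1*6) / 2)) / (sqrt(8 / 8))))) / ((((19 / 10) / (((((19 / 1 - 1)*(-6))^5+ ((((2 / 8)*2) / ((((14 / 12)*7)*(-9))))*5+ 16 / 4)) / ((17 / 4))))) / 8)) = -6469693628.47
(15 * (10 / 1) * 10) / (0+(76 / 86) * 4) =16125 / 38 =424.34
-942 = -942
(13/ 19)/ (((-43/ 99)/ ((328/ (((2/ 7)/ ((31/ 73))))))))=-45801756/ 59641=-767.96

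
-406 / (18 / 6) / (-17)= 406 / 51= 7.96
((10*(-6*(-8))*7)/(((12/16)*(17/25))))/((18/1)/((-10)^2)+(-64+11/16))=-44800000/429301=-104.36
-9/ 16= -0.56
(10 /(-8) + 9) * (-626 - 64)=-10695 /2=-5347.50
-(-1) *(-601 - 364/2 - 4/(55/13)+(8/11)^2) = -783.42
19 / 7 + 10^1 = 89 / 7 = 12.71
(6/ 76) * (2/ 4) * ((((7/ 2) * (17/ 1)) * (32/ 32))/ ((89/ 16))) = 0.42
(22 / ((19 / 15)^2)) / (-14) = -2475 / 2527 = -0.98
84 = 84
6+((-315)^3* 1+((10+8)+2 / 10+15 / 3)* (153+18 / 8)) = -156261336 / 5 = -31252267.20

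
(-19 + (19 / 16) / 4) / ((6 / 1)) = -3.12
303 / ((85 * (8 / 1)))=303 / 680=0.45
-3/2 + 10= 17/2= 8.50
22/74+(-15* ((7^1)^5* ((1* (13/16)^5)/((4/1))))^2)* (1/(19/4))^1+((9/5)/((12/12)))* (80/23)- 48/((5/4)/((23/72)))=-6990240.50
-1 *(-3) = 3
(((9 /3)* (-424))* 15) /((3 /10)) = -63600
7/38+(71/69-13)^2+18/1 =29216339/180918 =161.49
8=8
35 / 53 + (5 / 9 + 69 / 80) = 79313 / 38160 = 2.08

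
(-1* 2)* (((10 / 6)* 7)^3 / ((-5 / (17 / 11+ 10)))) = 2178050 / 297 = 7333.50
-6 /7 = -0.86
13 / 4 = 3.25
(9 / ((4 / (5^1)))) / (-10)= -9 / 8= -1.12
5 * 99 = 495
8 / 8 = 1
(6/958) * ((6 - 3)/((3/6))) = 18/479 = 0.04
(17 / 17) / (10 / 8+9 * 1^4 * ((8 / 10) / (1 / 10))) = 4 / 293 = 0.01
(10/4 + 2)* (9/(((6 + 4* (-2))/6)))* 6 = -729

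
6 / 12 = 0.50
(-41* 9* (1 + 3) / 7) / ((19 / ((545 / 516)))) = -67035 / 5719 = -11.72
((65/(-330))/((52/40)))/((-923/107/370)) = 197950/30459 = 6.50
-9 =-9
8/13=0.62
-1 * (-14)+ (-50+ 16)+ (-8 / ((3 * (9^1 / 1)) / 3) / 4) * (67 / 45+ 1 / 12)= -16483 / 810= -20.35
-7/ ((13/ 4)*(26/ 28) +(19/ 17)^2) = -113288/ 69057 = -1.64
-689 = -689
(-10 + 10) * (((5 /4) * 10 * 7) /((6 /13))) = 0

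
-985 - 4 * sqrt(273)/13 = -990.08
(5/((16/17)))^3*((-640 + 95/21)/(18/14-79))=482088125/393216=1226.01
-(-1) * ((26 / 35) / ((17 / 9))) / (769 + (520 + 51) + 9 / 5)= 234 / 798371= 0.00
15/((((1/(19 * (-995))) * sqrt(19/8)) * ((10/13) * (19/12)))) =-465660 * sqrt(38)/19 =-151080.05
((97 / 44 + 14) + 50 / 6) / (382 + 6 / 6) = 0.06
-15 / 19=-0.79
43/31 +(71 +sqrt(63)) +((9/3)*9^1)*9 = 323.32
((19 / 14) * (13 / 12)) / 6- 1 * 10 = -9833 / 1008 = -9.75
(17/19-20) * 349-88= -128359/19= -6755.74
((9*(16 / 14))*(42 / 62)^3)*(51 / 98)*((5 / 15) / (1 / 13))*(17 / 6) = 20.43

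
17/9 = 1.89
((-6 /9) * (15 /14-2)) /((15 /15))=13 /21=0.62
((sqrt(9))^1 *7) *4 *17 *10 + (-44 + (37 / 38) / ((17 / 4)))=4598302 / 323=14236.23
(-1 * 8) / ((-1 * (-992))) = -0.01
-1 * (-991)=991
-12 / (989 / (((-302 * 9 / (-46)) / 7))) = -0.10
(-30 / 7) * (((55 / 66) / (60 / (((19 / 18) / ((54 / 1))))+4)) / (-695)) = 95 / 56819308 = 0.00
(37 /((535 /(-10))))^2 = 5476 /11449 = 0.48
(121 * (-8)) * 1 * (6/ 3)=-1936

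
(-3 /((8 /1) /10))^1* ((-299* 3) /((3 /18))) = 40365 /2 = 20182.50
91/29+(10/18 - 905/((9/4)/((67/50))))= -698546/1305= -535.28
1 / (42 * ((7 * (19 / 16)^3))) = 2048 / 1008273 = 0.00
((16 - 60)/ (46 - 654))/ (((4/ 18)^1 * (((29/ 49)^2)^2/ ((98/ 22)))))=2542277241/ 215013424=11.82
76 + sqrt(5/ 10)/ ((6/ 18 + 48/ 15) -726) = 76 -15 * sqrt(2)/ 21674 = 76.00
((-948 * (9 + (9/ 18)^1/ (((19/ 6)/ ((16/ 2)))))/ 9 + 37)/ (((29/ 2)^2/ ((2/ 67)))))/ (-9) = 158696/ 9635337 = 0.02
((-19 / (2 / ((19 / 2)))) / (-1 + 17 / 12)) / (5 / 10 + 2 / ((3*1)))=-6498 / 35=-185.66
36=36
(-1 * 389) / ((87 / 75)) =-9725 / 29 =-335.34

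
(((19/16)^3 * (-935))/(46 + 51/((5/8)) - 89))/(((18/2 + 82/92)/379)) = -55903559305/35969024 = -1554.21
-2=-2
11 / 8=1.38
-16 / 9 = -1.78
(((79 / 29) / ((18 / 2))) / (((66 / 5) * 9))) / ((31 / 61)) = 24095 / 4806054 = 0.01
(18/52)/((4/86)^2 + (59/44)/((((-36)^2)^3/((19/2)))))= 160.01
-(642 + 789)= -1431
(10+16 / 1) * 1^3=26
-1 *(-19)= 19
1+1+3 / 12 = 9 / 4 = 2.25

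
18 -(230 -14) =-198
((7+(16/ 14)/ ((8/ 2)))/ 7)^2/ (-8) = -0.14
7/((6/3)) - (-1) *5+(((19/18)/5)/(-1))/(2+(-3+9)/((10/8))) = 5183/612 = 8.47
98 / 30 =49 / 15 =3.27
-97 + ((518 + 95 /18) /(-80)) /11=-1545899 /15840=-97.59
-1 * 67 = -67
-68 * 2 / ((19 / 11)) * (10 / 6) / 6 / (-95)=748 / 3249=0.23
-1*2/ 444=-1/ 222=-0.00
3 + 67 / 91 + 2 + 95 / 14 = 2279 / 182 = 12.52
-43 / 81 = -0.53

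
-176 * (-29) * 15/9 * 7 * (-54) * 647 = -2080441440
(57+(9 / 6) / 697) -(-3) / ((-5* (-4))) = 796701 / 13940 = 57.15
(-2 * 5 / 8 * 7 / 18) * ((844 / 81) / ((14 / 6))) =-1055 / 486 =-2.17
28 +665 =693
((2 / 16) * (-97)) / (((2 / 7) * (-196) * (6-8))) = -97 / 896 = -0.11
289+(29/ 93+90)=35276/ 93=379.31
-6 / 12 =-1 / 2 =-0.50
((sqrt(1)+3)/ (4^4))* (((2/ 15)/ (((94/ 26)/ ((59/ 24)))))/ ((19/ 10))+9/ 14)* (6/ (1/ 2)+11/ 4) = 2292209/ 14402304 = 0.16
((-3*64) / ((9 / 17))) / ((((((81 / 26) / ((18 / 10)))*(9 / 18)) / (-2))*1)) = 113152 / 135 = 838.16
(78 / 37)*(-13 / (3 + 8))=-1014 / 407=-2.49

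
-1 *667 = -667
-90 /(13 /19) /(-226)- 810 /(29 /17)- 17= -20927552 /42601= -491.25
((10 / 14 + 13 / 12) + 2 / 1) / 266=319 / 22344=0.01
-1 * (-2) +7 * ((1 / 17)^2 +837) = 5861.02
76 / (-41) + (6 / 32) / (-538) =-654331 / 352928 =-1.85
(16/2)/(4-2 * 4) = -2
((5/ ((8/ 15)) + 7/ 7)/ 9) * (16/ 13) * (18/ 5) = 332/ 65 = 5.11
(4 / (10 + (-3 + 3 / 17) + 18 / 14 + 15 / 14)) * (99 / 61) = 94248 / 138409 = 0.68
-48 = -48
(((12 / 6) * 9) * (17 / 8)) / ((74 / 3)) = 459 / 296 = 1.55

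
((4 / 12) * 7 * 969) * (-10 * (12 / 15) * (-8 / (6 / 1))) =72352 / 3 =24117.33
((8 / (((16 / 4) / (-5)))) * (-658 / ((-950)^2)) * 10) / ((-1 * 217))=-94 / 279775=-0.00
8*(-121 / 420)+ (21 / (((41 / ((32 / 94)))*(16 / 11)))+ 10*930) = 1881273421 / 202335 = 9297.82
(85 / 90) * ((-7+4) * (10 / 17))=-5 / 3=-1.67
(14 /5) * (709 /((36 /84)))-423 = 63137 /15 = 4209.13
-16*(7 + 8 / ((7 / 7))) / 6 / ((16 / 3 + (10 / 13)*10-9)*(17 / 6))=-9360 / 2669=-3.51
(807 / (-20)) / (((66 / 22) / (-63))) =16947 / 20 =847.35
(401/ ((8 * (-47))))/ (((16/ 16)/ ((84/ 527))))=-8421/ 49538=-0.17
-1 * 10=-10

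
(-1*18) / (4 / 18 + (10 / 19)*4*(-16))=1539 / 2861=0.54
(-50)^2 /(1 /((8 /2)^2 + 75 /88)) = 926875 /22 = 42130.68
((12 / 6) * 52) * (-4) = -416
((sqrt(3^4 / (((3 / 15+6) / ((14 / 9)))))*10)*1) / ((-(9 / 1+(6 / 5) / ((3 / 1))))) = -150*sqrt(2170) / 1457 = -4.80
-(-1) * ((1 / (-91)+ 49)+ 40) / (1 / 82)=664036 / 91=7297.10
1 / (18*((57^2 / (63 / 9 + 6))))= 13 / 58482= 0.00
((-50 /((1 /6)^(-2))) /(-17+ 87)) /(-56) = 5 /14112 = 0.00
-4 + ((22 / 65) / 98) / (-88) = -101921 / 25480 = -4.00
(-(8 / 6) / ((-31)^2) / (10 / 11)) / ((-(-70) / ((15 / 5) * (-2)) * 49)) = 0.00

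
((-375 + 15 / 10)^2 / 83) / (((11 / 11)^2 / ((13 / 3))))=29133 / 4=7283.25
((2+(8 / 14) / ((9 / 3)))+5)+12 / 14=8.05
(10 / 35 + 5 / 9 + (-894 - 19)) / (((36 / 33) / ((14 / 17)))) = -316063 / 459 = -688.59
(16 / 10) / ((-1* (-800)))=1 / 500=0.00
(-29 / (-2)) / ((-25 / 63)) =-1827 / 50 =-36.54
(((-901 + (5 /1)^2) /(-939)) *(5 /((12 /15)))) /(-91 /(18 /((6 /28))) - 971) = -4380 /730229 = -0.01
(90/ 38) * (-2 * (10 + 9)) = -90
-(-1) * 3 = 3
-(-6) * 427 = 2562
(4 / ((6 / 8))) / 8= 2 / 3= 0.67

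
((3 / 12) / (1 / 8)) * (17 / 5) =34 / 5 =6.80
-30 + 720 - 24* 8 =498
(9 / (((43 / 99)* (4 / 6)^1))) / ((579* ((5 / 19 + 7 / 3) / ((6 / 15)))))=50787 / 6141260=0.01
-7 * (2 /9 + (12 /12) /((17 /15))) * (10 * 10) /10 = -11830 /153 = -77.32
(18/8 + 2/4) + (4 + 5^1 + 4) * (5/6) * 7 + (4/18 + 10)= 3197/36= 88.81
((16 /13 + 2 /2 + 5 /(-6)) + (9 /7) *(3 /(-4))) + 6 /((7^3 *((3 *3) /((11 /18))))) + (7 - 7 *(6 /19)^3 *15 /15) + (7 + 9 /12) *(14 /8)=274506271607 /13212409392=20.78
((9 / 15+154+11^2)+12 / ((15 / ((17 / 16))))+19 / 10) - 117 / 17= 92299 / 340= 271.47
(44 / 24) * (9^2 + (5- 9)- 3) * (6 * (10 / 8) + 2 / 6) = 19129 / 18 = 1062.72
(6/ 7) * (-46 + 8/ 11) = -2988/ 77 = -38.81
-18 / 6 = -3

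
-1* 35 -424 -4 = -463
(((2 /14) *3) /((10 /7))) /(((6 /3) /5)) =3 /4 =0.75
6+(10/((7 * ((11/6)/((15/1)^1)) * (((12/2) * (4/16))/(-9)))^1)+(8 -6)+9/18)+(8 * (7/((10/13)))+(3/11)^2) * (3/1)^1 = 156.99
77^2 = 5929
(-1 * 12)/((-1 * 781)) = 12/781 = 0.02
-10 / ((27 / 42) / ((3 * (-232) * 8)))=259840 / 3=86613.33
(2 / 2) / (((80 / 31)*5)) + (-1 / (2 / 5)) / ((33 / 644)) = -642977 / 13200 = -48.71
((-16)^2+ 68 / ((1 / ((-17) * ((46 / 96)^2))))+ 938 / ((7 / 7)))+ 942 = 1077455 / 576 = 1870.58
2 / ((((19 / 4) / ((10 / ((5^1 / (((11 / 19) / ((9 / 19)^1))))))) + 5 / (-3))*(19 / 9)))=3.43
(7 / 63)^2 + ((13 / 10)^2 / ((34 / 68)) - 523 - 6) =-2128711 / 4050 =-525.61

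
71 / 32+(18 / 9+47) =1639 / 32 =51.22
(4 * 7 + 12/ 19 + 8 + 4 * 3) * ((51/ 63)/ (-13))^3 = -216172/ 18408663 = -0.01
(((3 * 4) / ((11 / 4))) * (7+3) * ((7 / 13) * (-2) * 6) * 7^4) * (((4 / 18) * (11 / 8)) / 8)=-336140 / 13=-25856.92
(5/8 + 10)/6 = 85/48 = 1.77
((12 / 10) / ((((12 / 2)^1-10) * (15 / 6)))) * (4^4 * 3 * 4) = -9216 / 25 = -368.64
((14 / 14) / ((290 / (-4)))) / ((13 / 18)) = -36 / 1885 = -0.02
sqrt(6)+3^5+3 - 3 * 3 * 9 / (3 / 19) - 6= -270.55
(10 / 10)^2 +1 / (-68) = 67 / 68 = 0.99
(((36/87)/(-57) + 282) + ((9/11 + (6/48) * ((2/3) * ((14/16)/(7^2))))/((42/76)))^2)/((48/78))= 461.81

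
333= 333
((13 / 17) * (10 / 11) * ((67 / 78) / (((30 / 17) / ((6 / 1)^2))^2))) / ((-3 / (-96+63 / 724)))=79093299 / 9955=7945.08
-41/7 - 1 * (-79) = 73.14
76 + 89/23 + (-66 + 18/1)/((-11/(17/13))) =281459/3289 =85.58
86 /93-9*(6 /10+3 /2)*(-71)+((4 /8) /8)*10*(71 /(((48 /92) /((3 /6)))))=1385.35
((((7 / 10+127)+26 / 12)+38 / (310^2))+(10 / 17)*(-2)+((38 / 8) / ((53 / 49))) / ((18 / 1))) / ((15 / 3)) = 200950939319 / 7792749000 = 25.79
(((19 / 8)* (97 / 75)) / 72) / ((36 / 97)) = 0.11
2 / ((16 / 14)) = 7 / 4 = 1.75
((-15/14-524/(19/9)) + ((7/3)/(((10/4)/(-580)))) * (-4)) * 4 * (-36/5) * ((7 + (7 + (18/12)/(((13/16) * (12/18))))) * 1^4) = -7999775088/8645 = -925364.38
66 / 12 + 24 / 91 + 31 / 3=8789 / 546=16.10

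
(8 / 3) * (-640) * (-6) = 10240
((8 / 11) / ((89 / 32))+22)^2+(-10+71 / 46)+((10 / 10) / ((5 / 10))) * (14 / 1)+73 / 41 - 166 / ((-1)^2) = 634290077477 / 1807619726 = 350.90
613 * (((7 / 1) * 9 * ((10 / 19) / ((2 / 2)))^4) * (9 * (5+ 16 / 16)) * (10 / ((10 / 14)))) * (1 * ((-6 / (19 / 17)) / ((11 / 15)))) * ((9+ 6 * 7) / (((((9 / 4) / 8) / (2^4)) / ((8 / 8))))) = -1296020520345600000 / 27237089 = -47582930773.02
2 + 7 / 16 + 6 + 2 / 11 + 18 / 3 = 2573 / 176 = 14.62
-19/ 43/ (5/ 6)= -114/ 215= -0.53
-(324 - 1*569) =245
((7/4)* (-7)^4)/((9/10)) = 84035/18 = 4668.61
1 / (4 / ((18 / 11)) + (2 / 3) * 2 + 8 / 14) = 63 / 274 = 0.23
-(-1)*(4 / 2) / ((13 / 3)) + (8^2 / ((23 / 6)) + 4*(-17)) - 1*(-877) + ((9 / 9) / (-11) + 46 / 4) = 5509511 / 6578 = 837.57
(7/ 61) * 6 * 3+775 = 47401/ 61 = 777.07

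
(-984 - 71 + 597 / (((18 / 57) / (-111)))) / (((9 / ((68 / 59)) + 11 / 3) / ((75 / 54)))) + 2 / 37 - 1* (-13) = -6629428616 / 259851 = -25512.42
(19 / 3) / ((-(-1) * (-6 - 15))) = -19 / 63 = -0.30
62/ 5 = 12.40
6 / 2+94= 97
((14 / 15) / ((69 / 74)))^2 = 1073296 / 1071225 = 1.00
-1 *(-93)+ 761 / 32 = 116.78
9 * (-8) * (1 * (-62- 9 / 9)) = 4536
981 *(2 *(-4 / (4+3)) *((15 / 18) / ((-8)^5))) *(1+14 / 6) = 0.10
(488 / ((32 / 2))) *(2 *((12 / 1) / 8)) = 183 / 2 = 91.50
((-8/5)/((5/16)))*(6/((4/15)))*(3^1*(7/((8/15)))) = -4536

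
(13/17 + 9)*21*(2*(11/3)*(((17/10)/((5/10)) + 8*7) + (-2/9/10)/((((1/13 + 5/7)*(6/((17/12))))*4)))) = 354226166371/3965760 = 89321.13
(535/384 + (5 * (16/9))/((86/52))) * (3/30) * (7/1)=469357/99072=4.74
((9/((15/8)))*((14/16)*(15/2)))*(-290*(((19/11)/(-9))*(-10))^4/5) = -264551630000/10673289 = -24786.33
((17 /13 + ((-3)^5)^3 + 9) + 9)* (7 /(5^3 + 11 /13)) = -326437195 /409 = -798134.95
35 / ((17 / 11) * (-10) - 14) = -385 / 324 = -1.19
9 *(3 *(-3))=-81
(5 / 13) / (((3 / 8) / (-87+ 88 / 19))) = -62600 / 741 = -84.48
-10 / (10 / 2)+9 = 7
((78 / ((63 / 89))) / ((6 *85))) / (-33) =-1157 / 176715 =-0.01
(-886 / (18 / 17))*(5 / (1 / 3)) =-37655 / 3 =-12551.67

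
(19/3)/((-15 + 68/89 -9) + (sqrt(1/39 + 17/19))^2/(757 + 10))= -320358259/1175280898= -0.27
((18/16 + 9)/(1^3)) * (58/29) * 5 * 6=1215/2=607.50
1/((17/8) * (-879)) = -8/14943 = -0.00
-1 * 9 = -9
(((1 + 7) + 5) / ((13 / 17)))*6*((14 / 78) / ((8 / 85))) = 10115 / 52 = 194.52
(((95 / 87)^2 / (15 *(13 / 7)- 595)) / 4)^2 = 159643225 / 577880444252736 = 0.00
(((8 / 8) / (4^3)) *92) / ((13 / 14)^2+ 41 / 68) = 19159 / 19528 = 0.98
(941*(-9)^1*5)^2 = 1793099025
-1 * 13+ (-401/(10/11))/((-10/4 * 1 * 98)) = -27439/2450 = -11.20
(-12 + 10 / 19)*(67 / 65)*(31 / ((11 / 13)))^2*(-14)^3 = 500705247952 / 11495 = 43558525.27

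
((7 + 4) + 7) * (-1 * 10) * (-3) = 540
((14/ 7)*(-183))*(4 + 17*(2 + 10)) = -76128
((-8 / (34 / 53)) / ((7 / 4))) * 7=-848 / 17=-49.88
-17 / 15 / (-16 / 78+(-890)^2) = -221 / 154459460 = -0.00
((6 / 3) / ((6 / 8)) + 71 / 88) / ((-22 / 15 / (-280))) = 160475 / 242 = 663.12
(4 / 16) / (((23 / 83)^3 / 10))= 2858935 / 24334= 117.49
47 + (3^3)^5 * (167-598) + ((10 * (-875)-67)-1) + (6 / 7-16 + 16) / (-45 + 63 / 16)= -9480666325736 / 1533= -6184387688.02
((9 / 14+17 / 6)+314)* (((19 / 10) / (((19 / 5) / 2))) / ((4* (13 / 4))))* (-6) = -13334 / 91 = -146.53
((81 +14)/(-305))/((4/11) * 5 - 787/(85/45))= 3553/4731953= 0.00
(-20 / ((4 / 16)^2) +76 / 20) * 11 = -17391 / 5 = -3478.20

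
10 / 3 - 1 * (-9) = 37 / 3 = 12.33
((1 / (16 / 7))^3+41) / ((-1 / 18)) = -1514511 / 2048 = -739.51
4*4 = 16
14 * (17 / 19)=238 / 19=12.53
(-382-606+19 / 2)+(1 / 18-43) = -9193 / 9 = -1021.44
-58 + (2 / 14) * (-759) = -1165 / 7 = -166.43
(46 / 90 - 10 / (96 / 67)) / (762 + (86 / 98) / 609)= -46323179 / 5457332400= -0.01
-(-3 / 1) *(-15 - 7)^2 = 1452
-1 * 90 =-90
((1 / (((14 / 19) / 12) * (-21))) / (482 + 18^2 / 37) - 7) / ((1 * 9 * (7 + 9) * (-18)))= 194675 / 72069102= 0.00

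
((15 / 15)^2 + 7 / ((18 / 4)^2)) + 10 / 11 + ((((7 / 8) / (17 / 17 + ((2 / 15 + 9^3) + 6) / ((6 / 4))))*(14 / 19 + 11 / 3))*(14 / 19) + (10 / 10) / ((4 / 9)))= 59483755 / 13187691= 4.51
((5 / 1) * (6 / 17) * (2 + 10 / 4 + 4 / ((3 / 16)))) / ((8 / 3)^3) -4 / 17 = 18877 / 8704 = 2.17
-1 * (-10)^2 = -100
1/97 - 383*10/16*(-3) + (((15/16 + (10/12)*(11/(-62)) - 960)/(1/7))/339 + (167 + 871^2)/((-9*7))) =-3886194004519/342509328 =-11346.24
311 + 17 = 328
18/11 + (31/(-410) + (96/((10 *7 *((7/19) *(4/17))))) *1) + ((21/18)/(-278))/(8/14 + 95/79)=3142153331557/180803852460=17.38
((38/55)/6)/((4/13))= 0.37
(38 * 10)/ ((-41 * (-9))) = 380/ 369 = 1.03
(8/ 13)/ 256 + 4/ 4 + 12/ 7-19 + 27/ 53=-2434477/ 154336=-15.77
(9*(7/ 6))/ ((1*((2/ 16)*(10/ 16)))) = 134.40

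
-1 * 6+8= 2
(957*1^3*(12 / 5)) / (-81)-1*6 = -1546 / 45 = -34.36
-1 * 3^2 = -9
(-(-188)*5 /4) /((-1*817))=-235 /817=-0.29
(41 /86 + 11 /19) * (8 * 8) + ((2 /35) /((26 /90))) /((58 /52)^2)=325727112 /4809679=67.72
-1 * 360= -360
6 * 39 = 234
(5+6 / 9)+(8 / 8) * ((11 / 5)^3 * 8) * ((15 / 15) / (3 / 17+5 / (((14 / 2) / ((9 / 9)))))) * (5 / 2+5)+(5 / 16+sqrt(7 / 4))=sqrt(7) / 2+45996307 / 63600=724.54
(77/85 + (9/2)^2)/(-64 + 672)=7193/206720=0.03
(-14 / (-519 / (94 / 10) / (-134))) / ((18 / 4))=-176344 / 23355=-7.55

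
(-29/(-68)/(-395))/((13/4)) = -29/87295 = -0.00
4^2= 16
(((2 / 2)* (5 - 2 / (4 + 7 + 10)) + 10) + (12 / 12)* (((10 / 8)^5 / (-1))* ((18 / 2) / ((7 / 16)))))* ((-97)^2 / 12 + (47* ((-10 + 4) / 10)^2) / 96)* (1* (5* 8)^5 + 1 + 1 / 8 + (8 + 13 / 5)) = -70865415815219590763 / 18432000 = -3844694868447.24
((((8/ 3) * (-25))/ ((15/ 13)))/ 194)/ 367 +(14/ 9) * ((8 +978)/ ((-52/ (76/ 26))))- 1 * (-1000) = 49477653398/ 54146079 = 913.78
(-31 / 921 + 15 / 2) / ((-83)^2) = 13753 / 12689538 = 0.00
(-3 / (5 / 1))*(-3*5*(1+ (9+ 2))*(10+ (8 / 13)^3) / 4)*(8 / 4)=552.58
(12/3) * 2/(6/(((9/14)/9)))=0.10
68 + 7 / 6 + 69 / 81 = 3781 / 54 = 70.02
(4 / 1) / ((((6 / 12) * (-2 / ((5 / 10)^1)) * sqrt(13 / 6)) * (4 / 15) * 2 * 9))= -5 * sqrt(78) / 156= -0.28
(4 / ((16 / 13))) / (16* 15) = 0.01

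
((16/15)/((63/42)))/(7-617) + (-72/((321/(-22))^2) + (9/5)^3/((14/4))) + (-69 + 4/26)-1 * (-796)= 52084607715109/71497573875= 728.48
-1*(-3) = 3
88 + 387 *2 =862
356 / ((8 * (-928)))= -89 / 1856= -0.05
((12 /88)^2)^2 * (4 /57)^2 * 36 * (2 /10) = 324 /26427005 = 0.00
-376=-376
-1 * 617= -617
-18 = -18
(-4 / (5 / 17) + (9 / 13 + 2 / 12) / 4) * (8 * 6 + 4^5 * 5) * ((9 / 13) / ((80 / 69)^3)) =-6646948939701 / 216320000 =-30727.39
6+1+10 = 17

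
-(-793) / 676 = 61 / 52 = 1.17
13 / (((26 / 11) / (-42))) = -231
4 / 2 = 2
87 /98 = 0.89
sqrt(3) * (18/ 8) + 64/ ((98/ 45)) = 9 * sqrt(3)/ 4 + 1440/ 49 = 33.28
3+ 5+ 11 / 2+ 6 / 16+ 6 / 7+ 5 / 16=15.04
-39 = -39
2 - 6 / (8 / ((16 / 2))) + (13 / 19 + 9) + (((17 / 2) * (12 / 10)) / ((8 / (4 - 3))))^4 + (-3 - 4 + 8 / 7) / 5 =2436283733 / 340480000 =7.16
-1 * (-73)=73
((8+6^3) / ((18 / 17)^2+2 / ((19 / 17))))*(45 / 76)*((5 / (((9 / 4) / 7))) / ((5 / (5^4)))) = 708050000 / 7991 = 88605.93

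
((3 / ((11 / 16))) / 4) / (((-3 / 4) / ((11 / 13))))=-16 / 13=-1.23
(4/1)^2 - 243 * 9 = -2171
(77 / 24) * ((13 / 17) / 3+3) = 6391 / 612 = 10.44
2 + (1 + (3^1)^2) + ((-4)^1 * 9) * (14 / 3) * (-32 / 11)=5508 / 11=500.73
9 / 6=3 / 2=1.50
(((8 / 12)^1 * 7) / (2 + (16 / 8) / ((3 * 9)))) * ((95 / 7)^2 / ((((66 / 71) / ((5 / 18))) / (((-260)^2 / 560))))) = 2707274375 / 181104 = 14948.73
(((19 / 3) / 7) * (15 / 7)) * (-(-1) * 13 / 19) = 65 / 49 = 1.33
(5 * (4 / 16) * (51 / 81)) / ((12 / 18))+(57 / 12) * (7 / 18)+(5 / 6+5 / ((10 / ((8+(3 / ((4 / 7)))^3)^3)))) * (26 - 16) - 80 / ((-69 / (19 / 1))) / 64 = 17803855.64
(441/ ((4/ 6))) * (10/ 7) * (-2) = -1890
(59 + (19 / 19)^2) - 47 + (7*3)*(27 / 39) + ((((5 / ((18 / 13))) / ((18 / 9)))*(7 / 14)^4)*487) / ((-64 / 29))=1263377 / 479232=2.64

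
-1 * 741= -741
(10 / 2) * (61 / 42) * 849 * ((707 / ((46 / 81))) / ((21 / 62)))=7296811155 / 322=22660904.21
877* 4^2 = 14032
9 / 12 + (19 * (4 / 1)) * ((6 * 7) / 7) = 456.75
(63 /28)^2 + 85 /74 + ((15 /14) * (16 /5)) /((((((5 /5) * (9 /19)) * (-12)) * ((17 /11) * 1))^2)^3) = 6.21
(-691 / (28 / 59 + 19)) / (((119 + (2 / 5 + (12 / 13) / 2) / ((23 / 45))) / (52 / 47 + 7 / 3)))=-1182423307 / 1169218953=-1.01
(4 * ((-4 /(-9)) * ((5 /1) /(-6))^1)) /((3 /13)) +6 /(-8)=-2323 /324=-7.17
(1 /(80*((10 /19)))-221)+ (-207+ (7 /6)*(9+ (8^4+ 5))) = 3493619 /800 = 4367.02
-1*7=-7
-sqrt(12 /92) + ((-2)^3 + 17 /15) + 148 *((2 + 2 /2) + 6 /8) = 547.77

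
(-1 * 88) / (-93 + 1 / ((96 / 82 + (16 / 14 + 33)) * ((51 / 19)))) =1033770 / 1092383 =0.95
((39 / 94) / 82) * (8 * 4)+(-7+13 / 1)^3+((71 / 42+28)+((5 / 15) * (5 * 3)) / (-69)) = 152504967 / 620494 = 245.78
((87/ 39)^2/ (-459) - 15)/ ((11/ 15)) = -5822030/ 284427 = -20.47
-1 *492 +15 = -477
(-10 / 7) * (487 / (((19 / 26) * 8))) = -31655 / 266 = -119.00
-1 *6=-6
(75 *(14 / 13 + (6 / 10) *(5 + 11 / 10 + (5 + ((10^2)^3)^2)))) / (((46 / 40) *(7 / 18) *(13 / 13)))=210600000002715660 / 2093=100621118013719.86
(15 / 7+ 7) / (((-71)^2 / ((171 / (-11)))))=-10944 / 388157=-0.03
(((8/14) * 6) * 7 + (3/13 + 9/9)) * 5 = 1640/13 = 126.15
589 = 589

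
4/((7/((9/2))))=18/7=2.57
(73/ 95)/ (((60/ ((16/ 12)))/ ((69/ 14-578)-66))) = -653131/ 59850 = -10.91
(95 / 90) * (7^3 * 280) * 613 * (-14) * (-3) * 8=62640361280 / 3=20880120426.67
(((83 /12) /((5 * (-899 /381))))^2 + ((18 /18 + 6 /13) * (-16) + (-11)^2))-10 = 369660840453 /4202645200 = 87.96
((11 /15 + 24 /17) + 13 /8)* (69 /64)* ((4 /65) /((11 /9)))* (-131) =-208556847 /7779200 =-26.81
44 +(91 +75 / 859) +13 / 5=591367 / 4295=137.69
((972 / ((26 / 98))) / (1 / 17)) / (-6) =-134946 / 13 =-10380.46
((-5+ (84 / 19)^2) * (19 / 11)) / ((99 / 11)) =5251 / 1881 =2.79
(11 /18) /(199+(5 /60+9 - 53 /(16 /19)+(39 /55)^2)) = 266200 /63444549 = 0.00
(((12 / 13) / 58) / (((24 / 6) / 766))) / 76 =1149 / 28652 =0.04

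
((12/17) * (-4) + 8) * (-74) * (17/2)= -3256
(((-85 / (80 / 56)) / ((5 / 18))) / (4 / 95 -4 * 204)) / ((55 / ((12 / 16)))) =61047 / 17053520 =0.00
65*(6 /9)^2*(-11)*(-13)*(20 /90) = 74360 /81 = 918.02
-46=-46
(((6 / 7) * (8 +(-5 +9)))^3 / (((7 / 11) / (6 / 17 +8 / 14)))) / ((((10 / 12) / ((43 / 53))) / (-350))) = -1165205606400 / 2163301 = -538623.89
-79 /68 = -1.16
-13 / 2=-6.50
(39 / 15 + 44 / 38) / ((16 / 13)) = 4641 / 1520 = 3.05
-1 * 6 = -6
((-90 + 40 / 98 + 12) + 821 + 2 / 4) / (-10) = -72903 / 980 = -74.39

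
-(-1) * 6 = 6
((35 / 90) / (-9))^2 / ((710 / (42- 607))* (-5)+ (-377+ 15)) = -5537 / 1054903824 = -0.00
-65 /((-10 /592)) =3848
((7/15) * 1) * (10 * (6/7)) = 4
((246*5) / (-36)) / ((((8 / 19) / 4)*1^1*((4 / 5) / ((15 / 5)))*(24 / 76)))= -370025 / 96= -3854.43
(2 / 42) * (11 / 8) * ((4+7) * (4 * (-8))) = -23.05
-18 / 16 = -9 / 8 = -1.12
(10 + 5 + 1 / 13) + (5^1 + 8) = 365 / 13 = 28.08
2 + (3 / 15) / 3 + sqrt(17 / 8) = sqrt(34) / 4 + 31 / 15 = 3.52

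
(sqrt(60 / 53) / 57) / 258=sqrt(795) / 389709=0.00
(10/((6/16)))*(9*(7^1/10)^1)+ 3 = 171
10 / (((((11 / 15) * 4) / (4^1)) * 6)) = 2.27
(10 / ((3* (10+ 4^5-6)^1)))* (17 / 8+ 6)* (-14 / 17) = -2275 / 104856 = -0.02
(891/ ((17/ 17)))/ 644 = 891/ 644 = 1.38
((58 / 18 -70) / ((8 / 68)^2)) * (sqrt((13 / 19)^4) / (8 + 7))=-29353441 / 194940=-150.58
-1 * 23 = -23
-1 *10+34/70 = -333/35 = -9.51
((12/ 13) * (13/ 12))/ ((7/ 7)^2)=1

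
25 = 25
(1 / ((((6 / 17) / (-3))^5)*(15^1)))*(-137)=194520409 / 480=405250.85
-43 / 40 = -1.08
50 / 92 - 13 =-573 / 46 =-12.46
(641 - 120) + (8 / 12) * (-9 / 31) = 16145 / 31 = 520.81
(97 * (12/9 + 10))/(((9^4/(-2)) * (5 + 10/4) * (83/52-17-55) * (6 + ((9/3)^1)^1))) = 685984/9728027505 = 0.00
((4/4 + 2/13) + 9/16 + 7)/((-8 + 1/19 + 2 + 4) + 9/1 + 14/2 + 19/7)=241129/463840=0.52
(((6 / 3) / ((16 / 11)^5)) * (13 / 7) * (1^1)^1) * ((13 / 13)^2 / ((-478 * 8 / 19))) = -0.00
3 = 3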